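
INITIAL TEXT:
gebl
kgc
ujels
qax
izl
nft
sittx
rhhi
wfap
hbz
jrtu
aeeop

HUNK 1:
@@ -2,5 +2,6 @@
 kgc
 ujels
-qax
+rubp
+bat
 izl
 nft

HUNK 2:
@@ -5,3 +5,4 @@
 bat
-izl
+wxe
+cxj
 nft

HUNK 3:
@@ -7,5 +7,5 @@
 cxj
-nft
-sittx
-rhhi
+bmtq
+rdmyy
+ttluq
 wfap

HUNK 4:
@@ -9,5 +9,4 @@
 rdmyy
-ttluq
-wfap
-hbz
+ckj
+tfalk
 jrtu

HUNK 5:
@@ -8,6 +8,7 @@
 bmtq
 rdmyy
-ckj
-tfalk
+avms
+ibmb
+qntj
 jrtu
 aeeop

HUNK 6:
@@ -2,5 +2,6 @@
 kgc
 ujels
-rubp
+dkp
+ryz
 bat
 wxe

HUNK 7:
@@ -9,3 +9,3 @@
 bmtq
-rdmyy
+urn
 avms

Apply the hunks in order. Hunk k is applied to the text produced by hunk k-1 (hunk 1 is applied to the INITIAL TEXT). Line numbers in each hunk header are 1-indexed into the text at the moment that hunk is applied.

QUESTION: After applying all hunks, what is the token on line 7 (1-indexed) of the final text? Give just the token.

Hunk 1: at line 2 remove [qax] add [rubp,bat] -> 13 lines: gebl kgc ujels rubp bat izl nft sittx rhhi wfap hbz jrtu aeeop
Hunk 2: at line 5 remove [izl] add [wxe,cxj] -> 14 lines: gebl kgc ujels rubp bat wxe cxj nft sittx rhhi wfap hbz jrtu aeeop
Hunk 3: at line 7 remove [nft,sittx,rhhi] add [bmtq,rdmyy,ttluq] -> 14 lines: gebl kgc ujels rubp bat wxe cxj bmtq rdmyy ttluq wfap hbz jrtu aeeop
Hunk 4: at line 9 remove [ttluq,wfap,hbz] add [ckj,tfalk] -> 13 lines: gebl kgc ujels rubp bat wxe cxj bmtq rdmyy ckj tfalk jrtu aeeop
Hunk 5: at line 8 remove [ckj,tfalk] add [avms,ibmb,qntj] -> 14 lines: gebl kgc ujels rubp bat wxe cxj bmtq rdmyy avms ibmb qntj jrtu aeeop
Hunk 6: at line 2 remove [rubp] add [dkp,ryz] -> 15 lines: gebl kgc ujels dkp ryz bat wxe cxj bmtq rdmyy avms ibmb qntj jrtu aeeop
Hunk 7: at line 9 remove [rdmyy] add [urn] -> 15 lines: gebl kgc ujels dkp ryz bat wxe cxj bmtq urn avms ibmb qntj jrtu aeeop
Final line 7: wxe

Answer: wxe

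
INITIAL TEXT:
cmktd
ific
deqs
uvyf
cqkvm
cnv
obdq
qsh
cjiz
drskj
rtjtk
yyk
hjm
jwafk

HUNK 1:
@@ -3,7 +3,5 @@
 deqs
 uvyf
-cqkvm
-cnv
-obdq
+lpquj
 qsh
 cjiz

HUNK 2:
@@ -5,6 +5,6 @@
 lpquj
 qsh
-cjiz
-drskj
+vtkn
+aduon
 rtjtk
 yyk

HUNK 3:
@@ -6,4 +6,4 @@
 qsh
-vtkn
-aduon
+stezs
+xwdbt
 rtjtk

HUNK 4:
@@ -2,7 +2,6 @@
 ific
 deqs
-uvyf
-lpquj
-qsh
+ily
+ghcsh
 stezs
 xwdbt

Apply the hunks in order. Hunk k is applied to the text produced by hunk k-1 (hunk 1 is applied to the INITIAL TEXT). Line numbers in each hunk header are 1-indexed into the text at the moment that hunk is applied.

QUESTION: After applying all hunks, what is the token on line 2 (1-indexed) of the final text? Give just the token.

Answer: ific

Derivation:
Hunk 1: at line 3 remove [cqkvm,cnv,obdq] add [lpquj] -> 12 lines: cmktd ific deqs uvyf lpquj qsh cjiz drskj rtjtk yyk hjm jwafk
Hunk 2: at line 5 remove [cjiz,drskj] add [vtkn,aduon] -> 12 lines: cmktd ific deqs uvyf lpquj qsh vtkn aduon rtjtk yyk hjm jwafk
Hunk 3: at line 6 remove [vtkn,aduon] add [stezs,xwdbt] -> 12 lines: cmktd ific deqs uvyf lpquj qsh stezs xwdbt rtjtk yyk hjm jwafk
Hunk 4: at line 2 remove [uvyf,lpquj,qsh] add [ily,ghcsh] -> 11 lines: cmktd ific deqs ily ghcsh stezs xwdbt rtjtk yyk hjm jwafk
Final line 2: ific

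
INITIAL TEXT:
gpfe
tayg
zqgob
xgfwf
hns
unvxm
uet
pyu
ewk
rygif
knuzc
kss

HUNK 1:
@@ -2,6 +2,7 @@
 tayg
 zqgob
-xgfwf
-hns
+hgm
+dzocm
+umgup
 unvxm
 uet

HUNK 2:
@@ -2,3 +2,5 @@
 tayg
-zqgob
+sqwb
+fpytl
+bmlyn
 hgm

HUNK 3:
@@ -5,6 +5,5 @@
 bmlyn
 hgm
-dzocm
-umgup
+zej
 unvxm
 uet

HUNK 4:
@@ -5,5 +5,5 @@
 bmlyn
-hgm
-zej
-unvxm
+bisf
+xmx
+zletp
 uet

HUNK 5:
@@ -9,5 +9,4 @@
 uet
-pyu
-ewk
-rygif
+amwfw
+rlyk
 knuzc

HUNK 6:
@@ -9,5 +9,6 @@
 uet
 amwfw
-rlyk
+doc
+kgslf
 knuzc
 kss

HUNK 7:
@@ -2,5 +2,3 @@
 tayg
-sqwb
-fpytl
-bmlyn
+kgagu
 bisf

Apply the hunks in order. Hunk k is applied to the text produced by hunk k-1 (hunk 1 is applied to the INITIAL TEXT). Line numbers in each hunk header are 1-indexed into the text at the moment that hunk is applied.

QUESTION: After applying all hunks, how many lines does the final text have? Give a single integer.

Answer: 12

Derivation:
Hunk 1: at line 2 remove [xgfwf,hns] add [hgm,dzocm,umgup] -> 13 lines: gpfe tayg zqgob hgm dzocm umgup unvxm uet pyu ewk rygif knuzc kss
Hunk 2: at line 2 remove [zqgob] add [sqwb,fpytl,bmlyn] -> 15 lines: gpfe tayg sqwb fpytl bmlyn hgm dzocm umgup unvxm uet pyu ewk rygif knuzc kss
Hunk 3: at line 5 remove [dzocm,umgup] add [zej] -> 14 lines: gpfe tayg sqwb fpytl bmlyn hgm zej unvxm uet pyu ewk rygif knuzc kss
Hunk 4: at line 5 remove [hgm,zej,unvxm] add [bisf,xmx,zletp] -> 14 lines: gpfe tayg sqwb fpytl bmlyn bisf xmx zletp uet pyu ewk rygif knuzc kss
Hunk 5: at line 9 remove [pyu,ewk,rygif] add [amwfw,rlyk] -> 13 lines: gpfe tayg sqwb fpytl bmlyn bisf xmx zletp uet amwfw rlyk knuzc kss
Hunk 6: at line 9 remove [rlyk] add [doc,kgslf] -> 14 lines: gpfe tayg sqwb fpytl bmlyn bisf xmx zletp uet amwfw doc kgslf knuzc kss
Hunk 7: at line 2 remove [sqwb,fpytl,bmlyn] add [kgagu] -> 12 lines: gpfe tayg kgagu bisf xmx zletp uet amwfw doc kgslf knuzc kss
Final line count: 12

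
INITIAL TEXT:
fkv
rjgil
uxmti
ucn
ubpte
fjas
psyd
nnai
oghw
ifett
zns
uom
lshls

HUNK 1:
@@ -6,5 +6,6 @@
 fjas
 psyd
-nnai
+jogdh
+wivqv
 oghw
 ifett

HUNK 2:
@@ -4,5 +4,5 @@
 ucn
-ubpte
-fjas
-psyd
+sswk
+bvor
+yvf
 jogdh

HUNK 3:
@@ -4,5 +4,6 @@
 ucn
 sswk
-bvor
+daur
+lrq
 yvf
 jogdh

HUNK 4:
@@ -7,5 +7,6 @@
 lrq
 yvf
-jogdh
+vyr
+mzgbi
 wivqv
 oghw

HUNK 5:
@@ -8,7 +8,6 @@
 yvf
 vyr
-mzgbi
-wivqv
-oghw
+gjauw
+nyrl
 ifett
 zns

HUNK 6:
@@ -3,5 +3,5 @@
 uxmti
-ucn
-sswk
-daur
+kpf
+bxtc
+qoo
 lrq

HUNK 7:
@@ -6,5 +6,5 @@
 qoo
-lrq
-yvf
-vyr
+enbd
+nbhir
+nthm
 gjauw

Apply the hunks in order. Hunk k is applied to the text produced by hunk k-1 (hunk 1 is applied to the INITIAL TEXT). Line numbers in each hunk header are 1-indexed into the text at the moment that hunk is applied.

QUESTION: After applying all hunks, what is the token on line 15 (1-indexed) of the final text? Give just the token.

Hunk 1: at line 6 remove [nnai] add [jogdh,wivqv] -> 14 lines: fkv rjgil uxmti ucn ubpte fjas psyd jogdh wivqv oghw ifett zns uom lshls
Hunk 2: at line 4 remove [ubpte,fjas,psyd] add [sswk,bvor,yvf] -> 14 lines: fkv rjgil uxmti ucn sswk bvor yvf jogdh wivqv oghw ifett zns uom lshls
Hunk 3: at line 4 remove [bvor] add [daur,lrq] -> 15 lines: fkv rjgil uxmti ucn sswk daur lrq yvf jogdh wivqv oghw ifett zns uom lshls
Hunk 4: at line 7 remove [jogdh] add [vyr,mzgbi] -> 16 lines: fkv rjgil uxmti ucn sswk daur lrq yvf vyr mzgbi wivqv oghw ifett zns uom lshls
Hunk 5: at line 8 remove [mzgbi,wivqv,oghw] add [gjauw,nyrl] -> 15 lines: fkv rjgil uxmti ucn sswk daur lrq yvf vyr gjauw nyrl ifett zns uom lshls
Hunk 6: at line 3 remove [ucn,sswk,daur] add [kpf,bxtc,qoo] -> 15 lines: fkv rjgil uxmti kpf bxtc qoo lrq yvf vyr gjauw nyrl ifett zns uom lshls
Hunk 7: at line 6 remove [lrq,yvf,vyr] add [enbd,nbhir,nthm] -> 15 lines: fkv rjgil uxmti kpf bxtc qoo enbd nbhir nthm gjauw nyrl ifett zns uom lshls
Final line 15: lshls

Answer: lshls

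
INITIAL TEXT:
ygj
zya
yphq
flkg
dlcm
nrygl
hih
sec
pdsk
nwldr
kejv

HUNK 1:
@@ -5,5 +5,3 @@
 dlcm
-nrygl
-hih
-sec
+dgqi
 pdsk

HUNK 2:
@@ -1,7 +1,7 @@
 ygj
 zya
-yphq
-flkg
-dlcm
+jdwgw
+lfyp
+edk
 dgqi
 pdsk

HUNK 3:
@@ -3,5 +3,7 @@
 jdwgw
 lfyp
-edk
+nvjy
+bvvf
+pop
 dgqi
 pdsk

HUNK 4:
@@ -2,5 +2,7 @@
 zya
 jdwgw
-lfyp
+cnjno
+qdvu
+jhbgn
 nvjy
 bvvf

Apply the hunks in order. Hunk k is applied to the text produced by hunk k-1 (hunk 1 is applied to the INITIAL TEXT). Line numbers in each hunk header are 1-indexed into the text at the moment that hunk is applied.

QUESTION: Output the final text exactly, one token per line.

Answer: ygj
zya
jdwgw
cnjno
qdvu
jhbgn
nvjy
bvvf
pop
dgqi
pdsk
nwldr
kejv

Derivation:
Hunk 1: at line 5 remove [nrygl,hih,sec] add [dgqi] -> 9 lines: ygj zya yphq flkg dlcm dgqi pdsk nwldr kejv
Hunk 2: at line 1 remove [yphq,flkg,dlcm] add [jdwgw,lfyp,edk] -> 9 lines: ygj zya jdwgw lfyp edk dgqi pdsk nwldr kejv
Hunk 3: at line 3 remove [edk] add [nvjy,bvvf,pop] -> 11 lines: ygj zya jdwgw lfyp nvjy bvvf pop dgqi pdsk nwldr kejv
Hunk 4: at line 2 remove [lfyp] add [cnjno,qdvu,jhbgn] -> 13 lines: ygj zya jdwgw cnjno qdvu jhbgn nvjy bvvf pop dgqi pdsk nwldr kejv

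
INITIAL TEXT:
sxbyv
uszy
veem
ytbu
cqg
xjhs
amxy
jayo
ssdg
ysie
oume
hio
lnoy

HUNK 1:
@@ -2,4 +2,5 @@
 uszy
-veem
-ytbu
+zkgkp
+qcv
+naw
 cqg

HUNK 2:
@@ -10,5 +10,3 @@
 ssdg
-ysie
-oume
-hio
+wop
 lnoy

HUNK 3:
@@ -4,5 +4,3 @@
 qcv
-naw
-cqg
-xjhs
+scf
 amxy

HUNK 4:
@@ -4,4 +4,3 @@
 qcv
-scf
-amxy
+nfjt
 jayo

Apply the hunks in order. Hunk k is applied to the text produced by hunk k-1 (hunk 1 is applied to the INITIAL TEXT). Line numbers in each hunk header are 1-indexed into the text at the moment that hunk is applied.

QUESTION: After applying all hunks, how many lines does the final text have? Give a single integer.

Answer: 9

Derivation:
Hunk 1: at line 2 remove [veem,ytbu] add [zkgkp,qcv,naw] -> 14 lines: sxbyv uszy zkgkp qcv naw cqg xjhs amxy jayo ssdg ysie oume hio lnoy
Hunk 2: at line 10 remove [ysie,oume,hio] add [wop] -> 12 lines: sxbyv uszy zkgkp qcv naw cqg xjhs amxy jayo ssdg wop lnoy
Hunk 3: at line 4 remove [naw,cqg,xjhs] add [scf] -> 10 lines: sxbyv uszy zkgkp qcv scf amxy jayo ssdg wop lnoy
Hunk 4: at line 4 remove [scf,amxy] add [nfjt] -> 9 lines: sxbyv uszy zkgkp qcv nfjt jayo ssdg wop lnoy
Final line count: 9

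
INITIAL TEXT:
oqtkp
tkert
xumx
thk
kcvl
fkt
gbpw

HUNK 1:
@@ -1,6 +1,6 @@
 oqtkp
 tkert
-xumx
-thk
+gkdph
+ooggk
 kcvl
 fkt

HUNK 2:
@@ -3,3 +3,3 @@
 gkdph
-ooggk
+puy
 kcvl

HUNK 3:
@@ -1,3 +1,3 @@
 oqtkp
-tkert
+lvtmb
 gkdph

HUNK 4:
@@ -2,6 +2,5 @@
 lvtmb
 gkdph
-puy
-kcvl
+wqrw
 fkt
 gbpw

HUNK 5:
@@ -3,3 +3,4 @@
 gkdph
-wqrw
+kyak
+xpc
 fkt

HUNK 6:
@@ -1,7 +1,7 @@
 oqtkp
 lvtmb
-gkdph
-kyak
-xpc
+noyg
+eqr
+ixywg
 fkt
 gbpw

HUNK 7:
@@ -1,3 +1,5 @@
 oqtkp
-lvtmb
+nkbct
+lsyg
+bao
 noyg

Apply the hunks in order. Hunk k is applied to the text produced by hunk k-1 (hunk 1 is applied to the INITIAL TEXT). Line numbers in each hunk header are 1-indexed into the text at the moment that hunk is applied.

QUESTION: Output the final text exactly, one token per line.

Answer: oqtkp
nkbct
lsyg
bao
noyg
eqr
ixywg
fkt
gbpw

Derivation:
Hunk 1: at line 1 remove [xumx,thk] add [gkdph,ooggk] -> 7 lines: oqtkp tkert gkdph ooggk kcvl fkt gbpw
Hunk 2: at line 3 remove [ooggk] add [puy] -> 7 lines: oqtkp tkert gkdph puy kcvl fkt gbpw
Hunk 3: at line 1 remove [tkert] add [lvtmb] -> 7 lines: oqtkp lvtmb gkdph puy kcvl fkt gbpw
Hunk 4: at line 2 remove [puy,kcvl] add [wqrw] -> 6 lines: oqtkp lvtmb gkdph wqrw fkt gbpw
Hunk 5: at line 3 remove [wqrw] add [kyak,xpc] -> 7 lines: oqtkp lvtmb gkdph kyak xpc fkt gbpw
Hunk 6: at line 1 remove [gkdph,kyak,xpc] add [noyg,eqr,ixywg] -> 7 lines: oqtkp lvtmb noyg eqr ixywg fkt gbpw
Hunk 7: at line 1 remove [lvtmb] add [nkbct,lsyg,bao] -> 9 lines: oqtkp nkbct lsyg bao noyg eqr ixywg fkt gbpw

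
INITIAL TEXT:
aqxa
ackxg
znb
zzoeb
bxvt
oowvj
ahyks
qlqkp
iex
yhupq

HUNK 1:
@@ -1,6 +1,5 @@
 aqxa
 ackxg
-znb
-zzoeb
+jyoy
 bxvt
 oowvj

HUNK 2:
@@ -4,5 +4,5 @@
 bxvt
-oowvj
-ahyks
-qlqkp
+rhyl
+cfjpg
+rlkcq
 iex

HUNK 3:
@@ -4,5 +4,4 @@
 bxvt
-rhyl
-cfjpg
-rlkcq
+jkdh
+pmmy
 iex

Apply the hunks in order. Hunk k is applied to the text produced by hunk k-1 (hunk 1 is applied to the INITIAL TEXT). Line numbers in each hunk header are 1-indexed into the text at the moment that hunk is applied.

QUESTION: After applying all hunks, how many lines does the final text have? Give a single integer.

Hunk 1: at line 1 remove [znb,zzoeb] add [jyoy] -> 9 lines: aqxa ackxg jyoy bxvt oowvj ahyks qlqkp iex yhupq
Hunk 2: at line 4 remove [oowvj,ahyks,qlqkp] add [rhyl,cfjpg,rlkcq] -> 9 lines: aqxa ackxg jyoy bxvt rhyl cfjpg rlkcq iex yhupq
Hunk 3: at line 4 remove [rhyl,cfjpg,rlkcq] add [jkdh,pmmy] -> 8 lines: aqxa ackxg jyoy bxvt jkdh pmmy iex yhupq
Final line count: 8

Answer: 8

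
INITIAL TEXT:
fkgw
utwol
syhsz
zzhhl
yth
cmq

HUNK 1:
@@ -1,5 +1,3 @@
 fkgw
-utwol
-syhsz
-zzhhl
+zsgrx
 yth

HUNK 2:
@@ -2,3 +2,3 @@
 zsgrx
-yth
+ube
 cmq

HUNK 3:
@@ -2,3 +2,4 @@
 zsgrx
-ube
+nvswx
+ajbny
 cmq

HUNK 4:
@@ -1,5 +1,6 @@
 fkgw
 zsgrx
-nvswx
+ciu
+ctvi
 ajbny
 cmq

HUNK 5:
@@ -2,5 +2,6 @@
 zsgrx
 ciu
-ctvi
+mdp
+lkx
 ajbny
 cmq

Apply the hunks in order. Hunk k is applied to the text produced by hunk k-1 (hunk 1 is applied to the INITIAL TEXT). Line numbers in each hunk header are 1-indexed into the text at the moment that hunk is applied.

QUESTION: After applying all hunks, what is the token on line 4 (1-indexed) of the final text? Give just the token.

Hunk 1: at line 1 remove [utwol,syhsz,zzhhl] add [zsgrx] -> 4 lines: fkgw zsgrx yth cmq
Hunk 2: at line 2 remove [yth] add [ube] -> 4 lines: fkgw zsgrx ube cmq
Hunk 3: at line 2 remove [ube] add [nvswx,ajbny] -> 5 lines: fkgw zsgrx nvswx ajbny cmq
Hunk 4: at line 1 remove [nvswx] add [ciu,ctvi] -> 6 lines: fkgw zsgrx ciu ctvi ajbny cmq
Hunk 5: at line 2 remove [ctvi] add [mdp,lkx] -> 7 lines: fkgw zsgrx ciu mdp lkx ajbny cmq
Final line 4: mdp

Answer: mdp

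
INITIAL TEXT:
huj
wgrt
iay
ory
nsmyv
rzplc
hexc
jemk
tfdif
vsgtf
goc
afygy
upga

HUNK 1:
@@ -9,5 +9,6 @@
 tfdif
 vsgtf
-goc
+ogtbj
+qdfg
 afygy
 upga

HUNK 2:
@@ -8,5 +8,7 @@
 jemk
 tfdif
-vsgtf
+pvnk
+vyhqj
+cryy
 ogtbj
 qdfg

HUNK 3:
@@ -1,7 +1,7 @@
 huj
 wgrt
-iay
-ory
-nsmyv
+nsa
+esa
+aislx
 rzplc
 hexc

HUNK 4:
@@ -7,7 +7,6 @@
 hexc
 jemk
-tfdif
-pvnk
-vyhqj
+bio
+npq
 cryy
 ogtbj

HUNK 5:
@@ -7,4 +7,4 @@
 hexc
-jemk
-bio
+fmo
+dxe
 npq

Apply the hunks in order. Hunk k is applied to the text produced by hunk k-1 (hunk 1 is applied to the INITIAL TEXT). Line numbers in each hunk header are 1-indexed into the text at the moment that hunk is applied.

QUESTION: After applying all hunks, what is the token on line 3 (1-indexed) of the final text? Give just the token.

Answer: nsa

Derivation:
Hunk 1: at line 9 remove [goc] add [ogtbj,qdfg] -> 14 lines: huj wgrt iay ory nsmyv rzplc hexc jemk tfdif vsgtf ogtbj qdfg afygy upga
Hunk 2: at line 8 remove [vsgtf] add [pvnk,vyhqj,cryy] -> 16 lines: huj wgrt iay ory nsmyv rzplc hexc jemk tfdif pvnk vyhqj cryy ogtbj qdfg afygy upga
Hunk 3: at line 1 remove [iay,ory,nsmyv] add [nsa,esa,aislx] -> 16 lines: huj wgrt nsa esa aislx rzplc hexc jemk tfdif pvnk vyhqj cryy ogtbj qdfg afygy upga
Hunk 4: at line 7 remove [tfdif,pvnk,vyhqj] add [bio,npq] -> 15 lines: huj wgrt nsa esa aislx rzplc hexc jemk bio npq cryy ogtbj qdfg afygy upga
Hunk 5: at line 7 remove [jemk,bio] add [fmo,dxe] -> 15 lines: huj wgrt nsa esa aislx rzplc hexc fmo dxe npq cryy ogtbj qdfg afygy upga
Final line 3: nsa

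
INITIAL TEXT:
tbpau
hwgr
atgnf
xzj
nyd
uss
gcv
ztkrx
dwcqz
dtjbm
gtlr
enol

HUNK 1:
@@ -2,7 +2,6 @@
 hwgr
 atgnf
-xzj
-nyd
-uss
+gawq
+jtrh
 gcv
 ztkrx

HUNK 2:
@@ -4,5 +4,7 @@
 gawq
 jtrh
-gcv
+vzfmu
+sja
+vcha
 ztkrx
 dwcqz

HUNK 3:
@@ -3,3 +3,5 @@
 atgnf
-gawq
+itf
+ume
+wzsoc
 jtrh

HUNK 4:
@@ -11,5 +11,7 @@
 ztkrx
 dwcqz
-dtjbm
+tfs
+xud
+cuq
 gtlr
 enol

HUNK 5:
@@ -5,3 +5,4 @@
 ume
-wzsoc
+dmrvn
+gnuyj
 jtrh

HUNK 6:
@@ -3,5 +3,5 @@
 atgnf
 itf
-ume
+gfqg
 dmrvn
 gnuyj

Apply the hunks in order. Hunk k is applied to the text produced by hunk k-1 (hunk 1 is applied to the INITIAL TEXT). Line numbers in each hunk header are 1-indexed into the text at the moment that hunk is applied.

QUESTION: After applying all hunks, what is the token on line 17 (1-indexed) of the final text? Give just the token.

Answer: gtlr

Derivation:
Hunk 1: at line 2 remove [xzj,nyd,uss] add [gawq,jtrh] -> 11 lines: tbpau hwgr atgnf gawq jtrh gcv ztkrx dwcqz dtjbm gtlr enol
Hunk 2: at line 4 remove [gcv] add [vzfmu,sja,vcha] -> 13 lines: tbpau hwgr atgnf gawq jtrh vzfmu sja vcha ztkrx dwcqz dtjbm gtlr enol
Hunk 3: at line 3 remove [gawq] add [itf,ume,wzsoc] -> 15 lines: tbpau hwgr atgnf itf ume wzsoc jtrh vzfmu sja vcha ztkrx dwcqz dtjbm gtlr enol
Hunk 4: at line 11 remove [dtjbm] add [tfs,xud,cuq] -> 17 lines: tbpau hwgr atgnf itf ume wzsoc jtrh vzfmu sja vcha ztkrx dwcqz tfs xud cuq gtlr enol
Hunk 5: at line 5 remove [wzsoc] add [dmrvn,gnuyj] -> 18 lines: tbpau hwgr atgnf itf ume dmrvn gnuyj jtrh vzfmu sja vcha ztkrx dwcqz tfs xud cuq gtlr enol
Hunk 6: at line 3 remove [ume] add [gfqg] -> 18 lines: tbpau hwgr atgnf itf gfqg dmrvn gnuyj jtrh vzfmu sja vcha ztkrx dwcqz tfs xud cuq gtlr enol
Final line 17: gtlr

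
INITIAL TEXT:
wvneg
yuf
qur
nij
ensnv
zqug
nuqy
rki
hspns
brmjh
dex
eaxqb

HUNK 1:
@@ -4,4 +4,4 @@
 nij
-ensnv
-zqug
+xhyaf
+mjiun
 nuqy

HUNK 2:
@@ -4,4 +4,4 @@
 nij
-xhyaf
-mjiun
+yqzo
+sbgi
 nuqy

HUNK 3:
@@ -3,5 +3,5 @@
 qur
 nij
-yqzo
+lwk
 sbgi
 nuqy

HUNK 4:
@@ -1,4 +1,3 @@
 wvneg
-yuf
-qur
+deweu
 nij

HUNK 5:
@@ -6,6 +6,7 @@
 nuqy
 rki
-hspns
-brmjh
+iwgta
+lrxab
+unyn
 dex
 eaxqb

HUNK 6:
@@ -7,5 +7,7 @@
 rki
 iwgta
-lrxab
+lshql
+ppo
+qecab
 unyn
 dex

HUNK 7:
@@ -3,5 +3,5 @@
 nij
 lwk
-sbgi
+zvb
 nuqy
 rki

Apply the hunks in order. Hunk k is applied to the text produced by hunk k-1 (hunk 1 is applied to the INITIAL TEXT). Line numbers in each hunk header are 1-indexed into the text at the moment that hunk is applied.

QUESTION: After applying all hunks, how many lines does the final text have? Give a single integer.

Answer: 14

Derivation:
Hunk 1: at line 4 remove [ensnv,zqug] add [xhyaf,mjiun] -> 12 lines: wvneg yuf qur nij xhyaf mjiun nuqy rki hspns brmjh dex eaxqb
Hunk 2: at line 4 remove [xhyaf,mjiun] add [yqzo,sbgi] -> 12 lines: wvneg yuf qur nij yqzo sbgi nuqy rki hspns brmjh dex eaxqb
Hunk 3: at line 3 remove [yqzo] add [lwk] -> 12 lines: wvneg yuf qur nij lwk sbgi nuqy rki hspns brmjh dex eaxqb
Hunk 4: at line 1 remove [yuf,qur] add [deweu] -> 11 lines: wvneg deweu nij lwk sbgi nuqy rki hspns brmjh dex eaxqb
Hunk 5: at line 6 remove [hspns,brmjh] add [iwgta,lrxab,unyn] -> 12 lines: wvneg deweu nij lwk sbgi nuqy rki iwgta lrxab unyn dex eaxqb
Hunk 6: at line 7 remove [lrxab] add [lshql,ppo,qecab] -> 14 lines: wvneg deweu nij lwk sbgi nuqy rki iwgta lshql ppo qecab unyn dex eaxqb
Hunk 7: at line 3 remove [sbgi] add [zvb] -> 14 lines: wvneg deweu nij lwk zvb nuqy rki iwgta lshql ppo qecab unyn dex eaxqb
Final line count: 14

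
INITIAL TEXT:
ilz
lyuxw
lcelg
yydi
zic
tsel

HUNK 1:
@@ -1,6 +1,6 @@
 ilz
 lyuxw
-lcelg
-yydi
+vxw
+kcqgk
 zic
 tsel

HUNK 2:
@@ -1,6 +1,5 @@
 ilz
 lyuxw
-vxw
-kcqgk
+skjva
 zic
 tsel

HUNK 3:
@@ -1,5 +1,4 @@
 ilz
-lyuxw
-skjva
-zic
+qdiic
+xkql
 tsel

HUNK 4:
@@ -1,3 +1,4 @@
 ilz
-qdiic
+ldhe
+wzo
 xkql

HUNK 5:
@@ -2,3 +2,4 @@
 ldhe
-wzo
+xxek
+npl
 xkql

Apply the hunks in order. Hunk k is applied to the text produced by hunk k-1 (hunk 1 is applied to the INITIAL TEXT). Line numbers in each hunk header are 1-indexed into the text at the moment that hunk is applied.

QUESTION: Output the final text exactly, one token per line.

Answer: ilz
ldhe
xxek
npl
xkql
tsel

Derivation:
Hunk 1: at line 1 remove [lcelg,yydi] add [vxw,kcqgk] -> 6 lines: ilz lyuxw vxw kcqgk zic tsel
Hunk 2: at line 1 remove [vxw,kcqgk] add [skjva] -> 5 lines: ilz lyuxw skjva zic tsel
Hunk 3: at line 1 remove [lyuxw,skjva,zic] add [qdiic,xkql] -> 4 lines: ilz qdiic xkql tsel
Hunk 4: at line 1 remove [qdiic] add [ldhe,wzo] -> 5 lines: ilz ldhe wzo xkql tsel
Hunk 5: at line 2 remove [wzo] add [xxek,npl] -> 6 lines: ilz ldhe xxek npl xkql tsel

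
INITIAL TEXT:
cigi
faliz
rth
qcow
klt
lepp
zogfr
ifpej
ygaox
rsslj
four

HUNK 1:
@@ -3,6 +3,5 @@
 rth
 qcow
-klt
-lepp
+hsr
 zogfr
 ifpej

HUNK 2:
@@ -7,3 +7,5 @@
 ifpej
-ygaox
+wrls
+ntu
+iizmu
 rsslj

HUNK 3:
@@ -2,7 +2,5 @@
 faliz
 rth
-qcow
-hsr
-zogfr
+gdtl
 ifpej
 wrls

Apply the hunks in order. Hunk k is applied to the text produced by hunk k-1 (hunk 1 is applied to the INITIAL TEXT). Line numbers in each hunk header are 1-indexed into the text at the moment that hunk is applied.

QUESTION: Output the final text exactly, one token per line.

Hunk 1: at line 3 remove [klt,lepp] add [hsr] -> 10 lines: cigi faliz rth qcow hsr zogfr ifpej ygaox rsslj four
Hunk 2: at line 7 remove [ygaox] add [wrls,ntu,iizmu] -> 12 lines: cigi faliz rth qcow hsr zogfr ifpej wrls ntu iizmu rsslj four
Hunk 3: at line 2 remove [qcow,hsr,zogfr] add [gdtl] -> 10 lines: cigi faliz rth gdtl ifpej wrls ntu iizmu rsslj four

Answer: cigi
faliz
rth
gdtl
ifpej
wrls
ntu
iizmu
rsslj
four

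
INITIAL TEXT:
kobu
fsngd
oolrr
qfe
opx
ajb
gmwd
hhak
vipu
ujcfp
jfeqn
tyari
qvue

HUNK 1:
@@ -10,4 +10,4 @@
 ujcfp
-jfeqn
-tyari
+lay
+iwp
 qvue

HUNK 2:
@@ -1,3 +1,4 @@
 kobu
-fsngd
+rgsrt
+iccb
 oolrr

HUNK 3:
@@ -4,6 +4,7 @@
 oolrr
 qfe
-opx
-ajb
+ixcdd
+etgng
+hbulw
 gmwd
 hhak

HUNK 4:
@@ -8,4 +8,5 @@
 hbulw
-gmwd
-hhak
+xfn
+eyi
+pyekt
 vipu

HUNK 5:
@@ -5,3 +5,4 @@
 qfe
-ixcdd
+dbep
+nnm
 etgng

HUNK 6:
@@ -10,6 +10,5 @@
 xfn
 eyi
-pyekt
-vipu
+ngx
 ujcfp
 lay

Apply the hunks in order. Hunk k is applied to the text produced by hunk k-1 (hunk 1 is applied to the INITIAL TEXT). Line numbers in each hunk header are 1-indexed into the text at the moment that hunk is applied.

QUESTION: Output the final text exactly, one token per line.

Hunk 1: at line 10 remove [jfeqn,tyari] add [lay,iwp] -> 13 lines: kobu fsngd oolrr qfe opx ajb gmwd hhak vipu ujcfp lay iwp qvue
Hunk 2: at line 1 remove [fsngd] add [rgsrt,iccb] -> 14 lines: kobu rgsrt iccb oolrr qfe opx ajb gmwd hhak vipu ujcfp lay iwp qvue
Hunk 3: at line 4 remove [opx,ajb] add [ixcdd,etgng,hbulw] -> 15 lines: kobu rgsrt iccb oolrr qfe ixcdd etgng hbulw gmwd hhak vipu ujcfp lay iwp qvue
Hunk 4: at line 8 remove [gmwd,hhak] add [xfn,eyi,pyekt] -> 16 lines: kobu rgsrt iccb oolrr qfe ixcdd etgng hbulw xfn eyi pyekt vipu ujcfp lay iwp qvue
Hunk 5: at line 5 remove [ixcdd] add [dbep,nnm] -> 17 lines: kobu rgsrt iccb oolrr qfe dbep nnm etgng hbulw xfn eyi pyekt vipu ujcfp lay iwp qvue
Hunk 6: at line 10 remove [pyekt,vipu] add [ngx] -> 16 lines: kobu rgsrt iccb oolrr qfe dbep nnm etgng hbulw xfn eyi ngx ujcfp lay iwp qvue

Answer: kobu
rgsrt
iccb
oolrr
qfe
dbep
nnm
etgng
hbulw
xfn
eyi
ngx
ujcfp
lay
iwp
qvue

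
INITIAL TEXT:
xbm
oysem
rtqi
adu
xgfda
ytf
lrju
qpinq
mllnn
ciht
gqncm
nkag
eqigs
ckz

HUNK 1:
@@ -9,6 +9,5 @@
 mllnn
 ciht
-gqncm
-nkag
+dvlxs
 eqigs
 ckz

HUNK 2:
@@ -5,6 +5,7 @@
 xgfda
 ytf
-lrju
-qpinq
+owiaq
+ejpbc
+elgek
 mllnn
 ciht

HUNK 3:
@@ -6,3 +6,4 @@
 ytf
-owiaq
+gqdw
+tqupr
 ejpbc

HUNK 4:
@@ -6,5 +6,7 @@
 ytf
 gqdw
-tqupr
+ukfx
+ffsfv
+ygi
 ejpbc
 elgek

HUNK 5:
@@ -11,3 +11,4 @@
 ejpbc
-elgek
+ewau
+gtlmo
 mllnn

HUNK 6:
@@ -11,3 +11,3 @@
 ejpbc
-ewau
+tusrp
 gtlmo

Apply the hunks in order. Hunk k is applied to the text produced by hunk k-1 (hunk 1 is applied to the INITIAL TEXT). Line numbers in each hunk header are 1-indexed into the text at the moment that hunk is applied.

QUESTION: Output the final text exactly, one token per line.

Answer: xbm
oysem
rtqi
adu
xgfda
ytf
gqdw
ukfx
ffsfv
ygi
ejpbc
tusrp
gtlmo
mllnn
ciht
dvlxs
eqigs
ckz

Derivation:
Hunk 1: at line 9 remove [gqncm,nkag] add [dvlxs] -> 13 lines: xbm oysem rtqi adu xgfda ytf lrju qpinq mllnn ciht dvlxs eqigs ckz
Hunk 2: at line 5 remove [lrju,qpinq] add [owiaq,ejpbc,elgek] -> 14 lines: xbm oysem rtqi adu xgfda ytf owiaq ejpbc elgek mllnn ciht dvlxs eqigs ckz
Hunk 3: at line 6 remove [owiaq] add [gqdw,tqupr] -> 15 lines: xbm oysem rtqi adu xgfda ytf gqdw tqupr ejpbc elgek mllnn ciht dvlxs eqigs ckz
Hunk 4: at line 6 remove [tqupr] add [ukfx,ffsfv,ygi] -> 17 lines: xbm oysem rtqi adu xgfda ytf gqdw ukfx ffsfv ygi ejpbc elgek mllnn ciht dvlxs eqigs ckz
Hunk 5: at line 11 remove [elgek] add [ewau,gtlmo] -> 18 lines: xbm oysem rtqi adu xgfda ytf gqdw ukfx ffsfv ygi ejpbc ewau gtlmo mllnn ciht dvlxs eqigs ckz
Hunk 6: at line 11 remove [ewau] add [tusrp] -> 18 lines: xbm oysem rtqi adu xgfda ytf gqdw ukfx ffsfv ygi ejpbc tusrp gtlmo mllnn ciht dvlxs eqigs ckz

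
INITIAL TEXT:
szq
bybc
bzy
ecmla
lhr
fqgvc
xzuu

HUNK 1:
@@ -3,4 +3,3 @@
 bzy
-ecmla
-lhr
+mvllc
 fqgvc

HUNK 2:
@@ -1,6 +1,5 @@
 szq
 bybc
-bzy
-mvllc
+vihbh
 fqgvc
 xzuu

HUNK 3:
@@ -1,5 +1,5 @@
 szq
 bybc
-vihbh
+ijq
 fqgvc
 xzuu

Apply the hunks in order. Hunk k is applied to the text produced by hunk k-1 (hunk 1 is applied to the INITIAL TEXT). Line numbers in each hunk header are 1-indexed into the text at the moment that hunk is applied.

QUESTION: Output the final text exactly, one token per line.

Answer: szq
bybc
ijq
fqgvc
xzuu

Derivation:
Hunk 1: at line 3 remove [ecmla,lhr] add [mvllc] -> 6 lines: szq bybc bzy mvllc fqgvc xzuu
Hunk 2: at line 1 remove [bzy,mvllc] add [vihbh] -> 5 lines: szq bybc vihbh fqgvc xzuu
Hunk 3: at line 1 remove [vihbh] add [ijq] -> 5 lines: szq bybc ijq fqgvc xzuu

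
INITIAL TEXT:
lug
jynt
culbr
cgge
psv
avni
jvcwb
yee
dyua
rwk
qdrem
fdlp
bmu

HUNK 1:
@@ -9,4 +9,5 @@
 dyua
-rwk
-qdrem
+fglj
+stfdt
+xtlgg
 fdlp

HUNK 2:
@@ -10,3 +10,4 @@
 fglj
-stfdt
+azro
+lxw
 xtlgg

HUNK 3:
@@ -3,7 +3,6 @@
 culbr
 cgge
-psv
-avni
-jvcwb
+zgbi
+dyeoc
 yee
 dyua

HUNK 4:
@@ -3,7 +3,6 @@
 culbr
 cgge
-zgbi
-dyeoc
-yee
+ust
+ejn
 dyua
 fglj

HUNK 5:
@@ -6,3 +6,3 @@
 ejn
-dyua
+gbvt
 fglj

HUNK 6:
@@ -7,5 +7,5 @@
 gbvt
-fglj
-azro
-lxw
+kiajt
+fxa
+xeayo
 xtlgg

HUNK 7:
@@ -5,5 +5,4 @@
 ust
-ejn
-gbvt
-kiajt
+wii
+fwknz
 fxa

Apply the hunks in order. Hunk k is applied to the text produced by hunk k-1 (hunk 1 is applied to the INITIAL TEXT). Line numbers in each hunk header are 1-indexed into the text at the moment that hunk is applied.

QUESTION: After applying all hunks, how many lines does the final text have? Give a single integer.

Hunk 1: at line 9 remove [rwk,qdrem] add [fglj,stfdt,xtlgg] -> 14 lines: lug jynt culbr cgge psv avni jvcwb yee dyua fglj stfdt xtlgg fdlp bmu
Hunk 2: at line 10 remove [stfdt] add [azro,lxw] -> 15 lines: lug jynt culbr cgge psv avni jvcwb yee dyua fglj azro lxw xtlgg fdlp bmu
Hunk 3: at line 3 remove [psv,avni,jvcwb] add [zgbi,dyeoc] -> 14 lines: lug jynt culbr cgge zgbi dyeoc yee dyua fglj azro lxw xtlgg fdlp bmu
Hunk 4: at line 3 remove [zgbi,dyeoc,yee] add [ust,ejn] -> 13 lines: lug jynt culbr cgge ust ejn dyua fglj azro lxw xtlgg fdlp bmu
Hunk 5: at line 6 remove [dyua] add [gbvt] -> 13 lines: lug jynt culbr cgge ust ejn gbvt fglj azro lxw xtlgg fdlp bmu
Hunk 6: at line 7 remove [fglj,azro,lxw] add [kiajt,fxa,xeayo] -> 13 lines: lug jynt culbr cgge ust ejn gbvt kiajt fxa xeayo xtlgg fdlp bmu
Hunk 7: at line 5 remove [ejn,gbvt,kiajt] add [wii,fwknz] -> 12 lines: lug jynt culbr cgge ust wii fwknz fxa xeayo xtlgg fdlp bmu
Final line count: 12

Answer: 12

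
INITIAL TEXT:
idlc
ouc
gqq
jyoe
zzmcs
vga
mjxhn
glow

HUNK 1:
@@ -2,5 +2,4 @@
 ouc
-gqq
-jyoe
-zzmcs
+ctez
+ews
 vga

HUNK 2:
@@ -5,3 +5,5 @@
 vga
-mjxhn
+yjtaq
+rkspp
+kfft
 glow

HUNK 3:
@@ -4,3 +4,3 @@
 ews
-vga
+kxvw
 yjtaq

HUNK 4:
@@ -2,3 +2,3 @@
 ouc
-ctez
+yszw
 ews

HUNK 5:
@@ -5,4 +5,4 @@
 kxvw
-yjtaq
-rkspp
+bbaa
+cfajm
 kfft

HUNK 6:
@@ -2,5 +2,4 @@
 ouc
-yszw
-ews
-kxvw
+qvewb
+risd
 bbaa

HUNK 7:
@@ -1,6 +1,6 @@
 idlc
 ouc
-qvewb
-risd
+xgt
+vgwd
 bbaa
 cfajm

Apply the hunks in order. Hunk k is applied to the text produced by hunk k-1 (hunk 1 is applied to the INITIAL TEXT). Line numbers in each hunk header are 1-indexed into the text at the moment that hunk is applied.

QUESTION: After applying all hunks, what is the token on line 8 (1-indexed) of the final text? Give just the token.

Answer: glow

Derivation:
Hunk 1: at line 2 remove [gqq,jyoe,zzmcs] add [ctez,ews] -> 7 lines: idlc ouc ctez ews vga mjxhn glow
Hunk 2: at line 5 remove [mjxhn] add [yjtaq,rkspp,kfft] -> 9 lines: idlc ouc ctez ews vga yjtaq rkspp kfft glow
Hunk 3: at line 4 remove [vga] add [kxvw] -> 9 lines: idlc ouc ctez ews kxvw yjtaq rkspp kfft glow
Hunk 4: at line 2 remove [ctez] add [yszw] -> 9 lines: idlc ouc yszw ews kxvw yjtaq rkspp kfft glow
Hunk 5: at line 5 remove [yjtaq,rkspp] add [bbaa,cfajm] -> 9 lines: idlc ouc yszw ews kxvw bbaa cfajm kfft glow
Hunk 6: at line 2 remove [yszw,ews,kxvw] add [qvewb,risd] -> 8 lines: idlc ouc qvewb risd bbaa cfajm kfft glow
Hunk 7: at line 1 remove [qvewb,risd] add [xgt,vgwd] -> 8 lines: idlc ouc xgt vgwd bbaa cfajm kfft glow
Final line 8: glow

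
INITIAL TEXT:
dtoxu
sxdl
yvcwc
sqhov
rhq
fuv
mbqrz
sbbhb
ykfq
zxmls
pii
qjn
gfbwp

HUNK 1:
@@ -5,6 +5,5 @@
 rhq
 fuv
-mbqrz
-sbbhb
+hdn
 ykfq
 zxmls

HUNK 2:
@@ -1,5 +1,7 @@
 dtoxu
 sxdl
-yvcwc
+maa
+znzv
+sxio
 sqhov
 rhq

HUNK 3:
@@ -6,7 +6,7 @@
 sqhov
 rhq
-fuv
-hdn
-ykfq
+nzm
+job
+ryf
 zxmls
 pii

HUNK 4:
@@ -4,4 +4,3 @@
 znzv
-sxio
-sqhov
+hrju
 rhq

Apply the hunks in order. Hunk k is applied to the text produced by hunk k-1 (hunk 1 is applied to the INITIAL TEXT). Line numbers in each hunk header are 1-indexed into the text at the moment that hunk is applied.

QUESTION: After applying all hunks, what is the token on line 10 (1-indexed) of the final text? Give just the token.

Hunk 1: at line 5 remove [mbqrz,sbbhb] add [hdn] -> 12 lines: dtoxu sxdl yvcwc sqhov rhq fuv hdn ykfq zxmls pii qjn gfbwp
Hunk 2: at line 1 remove [yvcwc] add [maa,znzv,sxio] -> 14 lines: dtoxu sxdl maa znzv sxio sqhov rhq fuv hdn ykfq zxmls pii qjn gfbwp
Hunk 3: at line 6 remove [fuv,hdn,ykfq] add [nzm,job,ryf] -> 14 lines: dtoxu sxdl maa znzv sxio sqhov rhq nzm job ryf zxmls pii qjn gfbwp
Hunk 4: at line 4 remove [sxio,sqhov] add [hrju] -> 13 lines: dtoxu sxdl maa znzv hrju rhq nzm job ryf zxmls pii qjn gfbwp
Final line 10: zxmls

Answer: zxmls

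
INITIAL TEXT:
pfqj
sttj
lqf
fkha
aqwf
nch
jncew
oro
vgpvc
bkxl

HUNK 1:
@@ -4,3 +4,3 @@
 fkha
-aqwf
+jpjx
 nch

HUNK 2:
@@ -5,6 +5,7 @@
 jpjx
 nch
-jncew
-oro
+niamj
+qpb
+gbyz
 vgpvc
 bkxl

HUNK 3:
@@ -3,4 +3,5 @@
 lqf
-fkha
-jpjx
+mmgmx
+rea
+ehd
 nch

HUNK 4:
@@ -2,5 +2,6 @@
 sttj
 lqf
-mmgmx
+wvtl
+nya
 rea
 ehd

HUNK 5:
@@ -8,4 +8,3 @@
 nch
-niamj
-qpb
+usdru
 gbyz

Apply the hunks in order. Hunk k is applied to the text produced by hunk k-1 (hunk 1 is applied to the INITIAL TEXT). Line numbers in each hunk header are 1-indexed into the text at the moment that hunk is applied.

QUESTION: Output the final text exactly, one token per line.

Answer: pfqj
sttj
lqf
wvtl
nya
rea
ehd
nch
usdru
gbyz
vgpvc
bkxl

Derivation:
Hunk 1: at line 4 remove [aqwf] add [jpjx] -> 10 lines: pfqj sttj lqf fkha jpjx nch jncew oro vgpvc bkxl
Hunk 2: at line 5 remove [jncew,oro] add [niamj,qpb,gbyz] -> 11 lines: pfqj sttj lqf fkha jpjx nch niamj qpb gbyz vgpvc bkxl
Hunk 3: at line 3 remove [fkha,jpjx] add [mmgmx,rea,ehd] -> 12 lines: pfqj sttj lqf mmgmx rea ehd nch niamj qpb gbyz vgpvc bkxl
Hunk 4: at line 2 remove [mmgmx] add [wvtl,nya] -> 13 lines: pfqj sttj lqf wvtl nya rea ehd nch niamj qpb gbyz vgpvc bkxl
Hunk 5: at line 8 remove [niamj,qpb] add [usdru] -> 12 lines: pfqj sttj lqf wvtl nya rea ehd nch usdru gbyz vgpvc bkxl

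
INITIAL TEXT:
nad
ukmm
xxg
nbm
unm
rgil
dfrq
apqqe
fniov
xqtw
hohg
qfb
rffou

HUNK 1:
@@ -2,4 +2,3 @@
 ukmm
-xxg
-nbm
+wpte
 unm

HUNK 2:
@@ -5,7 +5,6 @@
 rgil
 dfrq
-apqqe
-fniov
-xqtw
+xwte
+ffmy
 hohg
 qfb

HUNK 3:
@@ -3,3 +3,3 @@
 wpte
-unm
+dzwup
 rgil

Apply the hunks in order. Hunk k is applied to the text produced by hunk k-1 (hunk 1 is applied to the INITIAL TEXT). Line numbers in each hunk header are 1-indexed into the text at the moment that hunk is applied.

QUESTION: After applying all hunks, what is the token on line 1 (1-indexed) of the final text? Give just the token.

Answer: nad

Derivation:
Hunk 1: at line 2 remove [xxg,nbm] add [wpte] -> 12 lines: nad ukmm wpte unm rgil dfrq apqqe fniov xqtw hohg qfb rffou
Hunk 2: at line 5 remove [apqqe,fniov,xqtw] add [xwte,ffmy] -> 11 lines: nad ukmm wpte unm rgil dfrq xwte ffmy hohg qfb rffou
Hunk 3: at line 3 remove [unm] add [dzwup] -> 11 lines: nad ukmm wpte dzwup rgil dfrq xwte ffmy hohg qfb rffou
Final line 1: nad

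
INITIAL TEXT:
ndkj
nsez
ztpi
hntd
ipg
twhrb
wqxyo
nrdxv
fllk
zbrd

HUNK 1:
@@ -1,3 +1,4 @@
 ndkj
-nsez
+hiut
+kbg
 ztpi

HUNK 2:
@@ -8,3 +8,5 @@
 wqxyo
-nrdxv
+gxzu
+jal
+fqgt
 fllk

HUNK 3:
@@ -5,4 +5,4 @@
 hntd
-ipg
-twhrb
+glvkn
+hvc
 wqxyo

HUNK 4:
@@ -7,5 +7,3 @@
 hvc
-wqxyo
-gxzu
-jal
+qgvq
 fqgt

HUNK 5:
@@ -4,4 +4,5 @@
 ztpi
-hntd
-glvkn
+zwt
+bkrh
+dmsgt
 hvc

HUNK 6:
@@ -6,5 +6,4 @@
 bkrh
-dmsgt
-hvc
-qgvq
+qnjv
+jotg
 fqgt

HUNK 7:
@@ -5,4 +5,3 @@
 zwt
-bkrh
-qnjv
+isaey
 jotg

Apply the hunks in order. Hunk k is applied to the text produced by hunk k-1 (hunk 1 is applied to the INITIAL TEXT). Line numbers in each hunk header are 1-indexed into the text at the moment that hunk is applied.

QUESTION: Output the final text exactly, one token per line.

Hunk 1: at line 1 remove [nsez] add [hiut,kbg] -> 11 lines: ndkj hiut kbg ztpi hntd ipg twhrb wqxyo nrdxv fllk zbrd
Hunk 2: at line 8 remove [nrdxv] add [gxzu,jal,fqgt] -> 13 lines: ndkj hiut kbg ztpi hntd ipg twhrb wqxyo gxzu jal fqgt fllk zbrd
Hunk 3: at line 5 remove [ipg,twhrb] add [glvkn,hvc] -> 13 lines: ndkj hiut kbg ztpi hntd glvkn hvc wqxyo gxzu jal fqgt fllk zbrd
Hunk 4: at line 7 remove [wqxyo,gxzu,jal] add [qgvq] -> 11 lines: ndkj hiut kbg ztpi hntd glvkn hvc qgvq fqgt fllk zbrd
Hunk 5: at line 4 remove [hntd,glvkn] add [zwt,bkrh,dmsgt] -> 12 lines: ndkj hiut kbg ztpi zwt bkrh dmsgt hvc qgvq fqgt fllk zbrd
Hunk 6: at line 6 remove [dmsgt,hvc,qgvq] add [qnjv,jotg] -> 11 lines: ndkj hiut kbg ztpi zwt bkrh qnjv jotg fqgt fllk zbrd
Hunk 7: at line 5 remove [bkrh,qnjv] add [isaey] -> 10 lines: ndkj hiut kbg ztpi zwt isaey jotg fqgt fllk zbrd

Answer: ndkj
hiut
kbg
ztpi
zwt
isaey
jotg
fqgt
fllk
zbrd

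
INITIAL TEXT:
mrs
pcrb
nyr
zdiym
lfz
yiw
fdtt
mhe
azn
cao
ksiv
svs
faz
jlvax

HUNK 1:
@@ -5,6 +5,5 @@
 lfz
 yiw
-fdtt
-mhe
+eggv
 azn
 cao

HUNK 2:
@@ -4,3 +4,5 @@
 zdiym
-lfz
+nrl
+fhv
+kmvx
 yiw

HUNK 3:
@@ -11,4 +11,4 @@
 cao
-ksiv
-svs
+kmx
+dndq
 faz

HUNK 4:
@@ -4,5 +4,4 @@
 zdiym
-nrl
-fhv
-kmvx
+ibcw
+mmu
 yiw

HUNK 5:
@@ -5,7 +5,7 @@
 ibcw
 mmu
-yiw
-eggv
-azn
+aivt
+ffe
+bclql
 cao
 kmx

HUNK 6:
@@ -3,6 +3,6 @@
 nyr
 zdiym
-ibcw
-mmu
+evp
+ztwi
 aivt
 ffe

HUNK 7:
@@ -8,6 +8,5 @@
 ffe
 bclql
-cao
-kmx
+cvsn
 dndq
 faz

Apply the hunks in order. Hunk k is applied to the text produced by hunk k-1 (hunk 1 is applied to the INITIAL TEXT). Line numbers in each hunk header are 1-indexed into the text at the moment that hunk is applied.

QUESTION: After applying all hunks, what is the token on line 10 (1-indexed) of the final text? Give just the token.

Answer: cvsn

Derivation:
Hunk 1: at line 5 remove [fdtt,mhe] add [eggv] -> 13 lines: mrs pcrb nyr zdiym lfz yiw eggv azn cao ksiv svs faz jlvax
Hunk 2: at line 4 remove [lfz] add [nrl,fhv,kmvx] -> 15 lines: mrs pcrb nyr zdiym nrl fhv kmvx yiw eggv azn cao ksiv svs faz jlvax
Hunk 3: at line 11 remove [ksiv,svs] add [kmx,dndq] -> 15 lines: mrs pcrb nyr zdiym nrl fhv kmvx yiw eggv azn cao kmx dndq faz jlvax
Hunk 4: at line 4 remove [nrl,fhv,kmvx] add [ibcw,mmu] -> 14 lines: mrs pcrb nyr zdiym ibcw mmu yiw eggv azn cao kmx dndq faz jlvax
Hunk 5: at line 5 remove [yiw,eggv,azn] add [aivt,ffe,bclql] -> 14 lines: mrs pcrb nyr zdiym ibcw mmu aivt ffe bclql cao kmx dndq faz jlvax
Hunk 6: at line 3 remove [ibcw,mmu] add [evp,ztwi] -> 14 lines: mrs pcrb nyr zdiym evp ztwi aivt ffe bclql cao kmx dndq faz jlvax
Hunk 7: at line 8 remove [cao,kmx] add [cvsn] -> 13 lines: mrs pcrb nyr zdiym evp ztwi aivt ffe bclql cvsn dndq faz jlvax
Final line 10: cvsn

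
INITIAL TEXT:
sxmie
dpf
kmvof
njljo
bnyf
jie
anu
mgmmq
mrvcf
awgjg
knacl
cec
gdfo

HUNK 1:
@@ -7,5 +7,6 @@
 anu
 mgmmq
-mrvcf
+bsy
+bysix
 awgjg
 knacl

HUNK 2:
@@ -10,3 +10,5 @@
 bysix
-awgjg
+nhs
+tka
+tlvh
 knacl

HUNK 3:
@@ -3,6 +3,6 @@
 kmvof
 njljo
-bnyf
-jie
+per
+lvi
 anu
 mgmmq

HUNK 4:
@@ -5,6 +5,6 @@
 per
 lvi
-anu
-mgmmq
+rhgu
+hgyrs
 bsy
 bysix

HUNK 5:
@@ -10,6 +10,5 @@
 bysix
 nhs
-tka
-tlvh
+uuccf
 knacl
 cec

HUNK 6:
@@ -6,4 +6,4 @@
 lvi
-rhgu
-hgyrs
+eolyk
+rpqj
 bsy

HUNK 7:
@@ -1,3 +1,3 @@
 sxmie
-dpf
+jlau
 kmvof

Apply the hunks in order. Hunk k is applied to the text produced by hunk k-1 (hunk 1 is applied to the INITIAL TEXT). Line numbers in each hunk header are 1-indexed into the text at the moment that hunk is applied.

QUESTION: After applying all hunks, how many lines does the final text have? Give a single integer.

Answer: 15

Derivation:
Hunk 1: at line 7 remove [mrvcf] add [bsy,bysix] -> 14 lines: sxmie dpf kmvof njljo bnyf jie anu mgmmq bsy bysix awgjg knacl cec gdfo
Hunk 2: at line 10 remove [awgjg] add [nhs,tka,tlvh] -> 16 lines: sxmie dpf kmvof njljo bnyf jie anu mgmmq bsy bysix nhs tka tlvh knacl cec gdfo
Hunk 3: at line 3 remove [bnyf,jie] add [per,lvi] -> 16 lines: sxmie dpf kmvof njljo per lvi anu mgmmq bsy bysix nhs tka tlvh knacl cec gdfo
Hunk 4: at line 5 remove [anu,mgmmq] add [rhgu,hgyrs] -> 16 lines: sxmie dpf kmvof njljo per lvi rhgu hgyrs bsy bysix nhs tka tlvh knacl cec gdfo
Hunk 5: at line 10 remove [tka,tlvh] add [uuccf] -> 15 lines: sxmie dpf kmvof njljo per lvi rhgu hgyrs bsy bysix nhs uuccf knacl cec gdfo
Hunk 6: at line 6 remove [rhgu,hgyrs] add [eolyk,rpqj] -> 15 lines: sxmie dpf kmvof njljo per lvi eolyk rpqj bsy bysix nhs uuccf knacl cec gdfo
Hunk 7: at line 1 remove [dpf] add [jlau] -> 15 lines: sxmie jlau kmvof njljo per lvi eolyk rpqj bsy bysix nhs uuccf knacl cec gdfo
Final line count: 15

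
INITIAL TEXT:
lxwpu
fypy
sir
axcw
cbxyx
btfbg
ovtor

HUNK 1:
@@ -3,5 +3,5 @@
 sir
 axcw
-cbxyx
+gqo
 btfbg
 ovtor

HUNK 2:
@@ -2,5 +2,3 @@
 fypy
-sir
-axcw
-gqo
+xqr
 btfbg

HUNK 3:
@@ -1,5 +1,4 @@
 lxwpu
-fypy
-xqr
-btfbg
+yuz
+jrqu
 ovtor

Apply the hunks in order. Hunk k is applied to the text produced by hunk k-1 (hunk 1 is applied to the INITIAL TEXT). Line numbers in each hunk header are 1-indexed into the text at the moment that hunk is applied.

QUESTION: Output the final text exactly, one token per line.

Answer: lxwpu
yuz
jrqu
ovtor

Derivation:
Hunk 1: at line 3 remove [cbxyx] add [gqo] -> 7 lines: lxwpu fypy sir axcw gqo btfbg ovtor
Hunk 2: at line 2 remove [sir,axcw,gqo] add [xqr] -> 5 lines: lxwpu fypy xqr btfbg ovtor
Hunk 3: at line 1 remove [fypy,xqr,btfbg] add [yuz,jrqu] -> 4 lines: lxwpu yuz jrqu ovtor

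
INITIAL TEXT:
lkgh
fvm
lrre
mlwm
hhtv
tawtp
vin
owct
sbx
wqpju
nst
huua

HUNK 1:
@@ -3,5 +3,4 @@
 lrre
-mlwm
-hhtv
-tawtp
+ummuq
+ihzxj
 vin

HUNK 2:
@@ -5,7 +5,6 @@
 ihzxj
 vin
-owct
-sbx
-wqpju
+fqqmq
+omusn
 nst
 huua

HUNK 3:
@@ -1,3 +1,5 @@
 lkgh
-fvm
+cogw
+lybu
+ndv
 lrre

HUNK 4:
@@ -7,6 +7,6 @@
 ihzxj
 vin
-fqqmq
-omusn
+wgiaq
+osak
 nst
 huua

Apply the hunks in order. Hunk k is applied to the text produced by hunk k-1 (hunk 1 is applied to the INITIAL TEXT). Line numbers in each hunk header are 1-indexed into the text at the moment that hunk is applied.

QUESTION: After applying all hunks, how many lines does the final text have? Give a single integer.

Answer: 12

Derivation:
Hunk 1: at line 3 remove [mlwm,hhtv,tawtp] add [ummuq,ihzxj] -> 11 lines: lkgh fvm lrre ummuq ihzxj vin owct sbx wqpju nst huua
Hunk 2: at line 5 remove [owct,sbx,wqpju] add [fqqmq,omusn] -> 10 lines: lkgh fvm lrre ummuq ihzxj vin fqqmq omusn nst huua
Hunk 3: at line 1 remove [fvm] add [cogw,lybu,ndv] -> 12 lines: lkgh cogw lybu ndv lrre ummuq ihzxj vin fqqmq omusn nst huua
Hunk 4: at line 7 remove [fqqmq,omusn] add [wgiaq,osak] -> 12 lines: lkgh cogw lybu ndv lrre ummuq ihzxj vin wgiaq osak nst huua
Final line count: 12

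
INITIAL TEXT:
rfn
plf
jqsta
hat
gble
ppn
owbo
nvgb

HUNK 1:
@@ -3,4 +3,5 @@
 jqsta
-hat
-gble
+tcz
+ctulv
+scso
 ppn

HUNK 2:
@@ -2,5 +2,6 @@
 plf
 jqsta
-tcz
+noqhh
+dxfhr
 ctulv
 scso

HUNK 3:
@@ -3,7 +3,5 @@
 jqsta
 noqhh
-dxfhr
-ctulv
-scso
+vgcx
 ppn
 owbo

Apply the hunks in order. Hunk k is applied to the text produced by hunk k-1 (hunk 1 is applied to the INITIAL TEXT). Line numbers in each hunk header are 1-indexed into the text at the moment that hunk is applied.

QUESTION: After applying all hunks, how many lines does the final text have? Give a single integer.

Answer: 8

Derivation:
Hunk 1: at line 3 remove [hat,gble] add [tcz,ctulv,scso] -> 9 lines: rfn plf jqsta tcz ctulv scso ppn owbo nvgb
Hunk 2: at line 2 remove [tcz] add [noqhh,dxfhr] -> 10 lines: rfn plf jqsta noqhh dxfhr ctulv scso ppn owbo nvgb
Hunk 3: at line 3 remove [dxfhr,ctulv,scso] add [vgcx] -> 8 lines: rfn plf jqsta noqhh vgcx ppn owbo nvgb
Final line count: 8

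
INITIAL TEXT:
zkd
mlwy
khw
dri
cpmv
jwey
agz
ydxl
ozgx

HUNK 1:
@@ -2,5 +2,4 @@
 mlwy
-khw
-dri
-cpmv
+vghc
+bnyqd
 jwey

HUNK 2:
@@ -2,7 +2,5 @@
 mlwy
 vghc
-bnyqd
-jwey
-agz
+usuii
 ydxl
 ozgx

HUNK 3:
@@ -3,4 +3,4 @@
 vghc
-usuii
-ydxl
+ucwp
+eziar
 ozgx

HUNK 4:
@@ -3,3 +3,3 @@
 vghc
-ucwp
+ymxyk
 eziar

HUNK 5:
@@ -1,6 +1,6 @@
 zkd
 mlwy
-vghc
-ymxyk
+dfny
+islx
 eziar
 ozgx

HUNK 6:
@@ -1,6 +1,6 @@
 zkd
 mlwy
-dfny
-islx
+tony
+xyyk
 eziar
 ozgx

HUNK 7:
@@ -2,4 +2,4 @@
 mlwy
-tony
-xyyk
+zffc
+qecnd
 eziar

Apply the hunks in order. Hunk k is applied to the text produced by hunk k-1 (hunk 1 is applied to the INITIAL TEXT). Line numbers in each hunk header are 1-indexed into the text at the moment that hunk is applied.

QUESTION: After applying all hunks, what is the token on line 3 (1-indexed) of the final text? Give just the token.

Hunk 1: at line 2 remove [khw,dri,cpmv] add [vghc,bnyqd] -> 8 lines: zkd mlwy vghc bnyqd jwey agz ydxl ozgx
Hunk 2: at line 2 remove [bnyqd,jwey,agz] add [usuii] -> 6 lines: zkd mlwy vghc usuii ydxl ozgx
Hunk 3: at line 3 remove [usuii,ydxl] add [ucwp,eziar] -> 6 lines: zkd mlwy vghc ucwp eziar ozgx
Hunk 4: at line 3 remove [ucwp] add [ymxyk] -> 6 lines: zkd mlwy vghc ymxyk eziar ozgx
Hunk 5: at line 1 remove [vghc,ymxyk] add [dfny,islx] -> 6 lines: zkd mlwy dfny islx eziar ozgx
Hunk 6: at line 1 remove [dfny,islx] add [tony,xyyk] -> 6 lines: zkd mlwy tony xyyk eziar ozgx
Hunk 7: at line 2 remove [tony,xyyk] add [zffc,qecnd] -> 6 lines: zkd mlwy zffc qecnd eziar ozgx
Final line 3: zffc

Answer: zffc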